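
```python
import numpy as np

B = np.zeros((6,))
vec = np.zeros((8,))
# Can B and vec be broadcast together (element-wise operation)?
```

No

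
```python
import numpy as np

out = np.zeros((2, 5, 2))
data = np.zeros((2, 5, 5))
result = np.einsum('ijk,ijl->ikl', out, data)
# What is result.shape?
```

(2, 2, 5)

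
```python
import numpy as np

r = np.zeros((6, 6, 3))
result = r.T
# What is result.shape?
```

(3, 6, 6)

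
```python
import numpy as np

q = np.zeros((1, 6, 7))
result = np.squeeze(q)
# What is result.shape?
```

(6, 7)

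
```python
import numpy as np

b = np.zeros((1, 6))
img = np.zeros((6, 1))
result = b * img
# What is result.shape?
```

(6, 6)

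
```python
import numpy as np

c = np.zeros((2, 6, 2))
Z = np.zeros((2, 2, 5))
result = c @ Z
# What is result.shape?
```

(2, 6, 5)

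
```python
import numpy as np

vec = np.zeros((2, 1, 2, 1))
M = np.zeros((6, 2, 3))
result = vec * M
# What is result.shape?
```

(2, 6, 2, 3)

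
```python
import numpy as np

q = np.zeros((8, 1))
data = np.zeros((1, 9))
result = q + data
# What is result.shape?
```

(8, 9)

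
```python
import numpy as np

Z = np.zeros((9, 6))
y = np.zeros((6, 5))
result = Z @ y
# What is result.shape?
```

(9, 5)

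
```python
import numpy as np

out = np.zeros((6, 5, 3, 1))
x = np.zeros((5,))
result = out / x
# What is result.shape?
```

(6, 5, 3, 5)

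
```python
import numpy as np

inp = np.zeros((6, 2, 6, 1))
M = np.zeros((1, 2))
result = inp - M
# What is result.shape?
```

(6, 2, 6, 2)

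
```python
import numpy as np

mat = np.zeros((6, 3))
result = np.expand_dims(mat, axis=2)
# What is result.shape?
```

(6, 3, 1)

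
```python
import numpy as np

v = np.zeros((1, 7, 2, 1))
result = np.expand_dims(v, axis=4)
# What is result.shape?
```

(1, 7, 2, 1, 1)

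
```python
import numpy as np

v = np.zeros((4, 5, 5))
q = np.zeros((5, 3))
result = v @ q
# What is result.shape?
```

(4, 5, 3)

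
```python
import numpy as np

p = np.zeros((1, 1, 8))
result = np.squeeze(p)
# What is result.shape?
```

(8,)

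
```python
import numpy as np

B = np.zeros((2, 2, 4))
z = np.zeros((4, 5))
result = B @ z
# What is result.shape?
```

(2, 2, 5)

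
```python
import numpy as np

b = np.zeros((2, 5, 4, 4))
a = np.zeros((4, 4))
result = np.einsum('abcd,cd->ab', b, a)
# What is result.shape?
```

(2, 5)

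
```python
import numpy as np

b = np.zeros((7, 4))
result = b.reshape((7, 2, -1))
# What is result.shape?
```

(7, 2, 2)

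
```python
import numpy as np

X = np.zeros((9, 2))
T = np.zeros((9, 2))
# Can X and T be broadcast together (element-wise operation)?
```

Yes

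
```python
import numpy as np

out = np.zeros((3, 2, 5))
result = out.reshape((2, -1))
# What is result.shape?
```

(2, 15)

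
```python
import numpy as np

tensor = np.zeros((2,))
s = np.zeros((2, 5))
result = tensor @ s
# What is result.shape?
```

(5,)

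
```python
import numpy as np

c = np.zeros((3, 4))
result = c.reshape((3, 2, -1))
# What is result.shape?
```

(3, 2, 2)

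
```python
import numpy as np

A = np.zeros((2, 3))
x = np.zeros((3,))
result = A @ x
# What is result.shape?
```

(2,)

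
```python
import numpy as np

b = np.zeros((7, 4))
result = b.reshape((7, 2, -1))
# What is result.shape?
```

(7, 2, 2)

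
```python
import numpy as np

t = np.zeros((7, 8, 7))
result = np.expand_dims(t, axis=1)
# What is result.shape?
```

(7, 1, 8, 7)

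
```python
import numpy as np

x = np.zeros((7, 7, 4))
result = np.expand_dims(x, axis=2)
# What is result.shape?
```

(7, 7, 1, 4)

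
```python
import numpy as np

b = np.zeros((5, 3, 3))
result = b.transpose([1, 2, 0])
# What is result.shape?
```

(3, 3, 5)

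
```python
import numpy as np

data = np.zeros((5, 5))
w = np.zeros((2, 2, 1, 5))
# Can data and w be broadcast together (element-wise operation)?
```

Yes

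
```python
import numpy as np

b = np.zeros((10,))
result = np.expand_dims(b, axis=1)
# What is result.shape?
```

(10, 1)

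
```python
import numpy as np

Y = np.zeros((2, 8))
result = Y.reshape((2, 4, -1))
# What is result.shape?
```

(2, 4, 2)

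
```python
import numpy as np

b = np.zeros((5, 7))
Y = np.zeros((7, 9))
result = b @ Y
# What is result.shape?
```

(5, 9)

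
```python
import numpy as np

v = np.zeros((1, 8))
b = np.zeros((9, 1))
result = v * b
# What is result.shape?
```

(9, 8)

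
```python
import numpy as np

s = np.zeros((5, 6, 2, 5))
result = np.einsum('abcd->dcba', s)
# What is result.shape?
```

(5, 2, 6, 5)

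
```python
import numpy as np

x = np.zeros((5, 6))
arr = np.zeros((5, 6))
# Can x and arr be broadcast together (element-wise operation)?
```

Yes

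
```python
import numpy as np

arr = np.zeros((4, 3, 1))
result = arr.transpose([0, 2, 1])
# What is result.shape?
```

(4, 1, 3)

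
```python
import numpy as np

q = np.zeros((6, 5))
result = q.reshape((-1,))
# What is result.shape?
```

(30,)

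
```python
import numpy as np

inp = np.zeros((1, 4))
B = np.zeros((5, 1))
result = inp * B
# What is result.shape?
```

(5, 4)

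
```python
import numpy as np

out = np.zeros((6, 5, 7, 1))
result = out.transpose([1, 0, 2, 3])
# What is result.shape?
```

(5, 6, 7, 1)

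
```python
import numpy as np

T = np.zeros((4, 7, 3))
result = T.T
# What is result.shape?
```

(3, 7, 4)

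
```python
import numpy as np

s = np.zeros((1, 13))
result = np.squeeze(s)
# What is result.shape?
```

(13,)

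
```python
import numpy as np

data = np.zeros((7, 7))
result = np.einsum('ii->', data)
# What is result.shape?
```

()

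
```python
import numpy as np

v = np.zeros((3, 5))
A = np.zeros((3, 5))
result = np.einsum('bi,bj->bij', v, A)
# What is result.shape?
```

(3, 5, 5)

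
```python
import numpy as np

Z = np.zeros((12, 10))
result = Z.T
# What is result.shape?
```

(10, 12)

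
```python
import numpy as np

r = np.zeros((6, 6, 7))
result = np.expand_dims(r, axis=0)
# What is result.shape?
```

(1, 6, 6, 7)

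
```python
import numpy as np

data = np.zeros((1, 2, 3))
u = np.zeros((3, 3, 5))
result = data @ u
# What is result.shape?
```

(3, 2, 5)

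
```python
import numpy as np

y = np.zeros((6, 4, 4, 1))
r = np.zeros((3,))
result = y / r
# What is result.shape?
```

(6, 4, 4, 3)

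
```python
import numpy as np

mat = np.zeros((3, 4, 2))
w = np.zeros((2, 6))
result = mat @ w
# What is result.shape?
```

(3, 4, 6)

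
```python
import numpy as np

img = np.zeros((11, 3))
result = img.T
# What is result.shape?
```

(3, 11)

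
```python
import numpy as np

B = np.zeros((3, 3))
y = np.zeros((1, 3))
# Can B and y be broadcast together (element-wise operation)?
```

Yes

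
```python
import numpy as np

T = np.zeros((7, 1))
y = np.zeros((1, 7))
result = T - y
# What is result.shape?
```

(7, 7)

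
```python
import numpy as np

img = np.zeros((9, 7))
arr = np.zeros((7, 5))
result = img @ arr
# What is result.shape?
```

(9, 5)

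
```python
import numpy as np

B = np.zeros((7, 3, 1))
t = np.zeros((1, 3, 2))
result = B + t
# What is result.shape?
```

(7, 3, 2)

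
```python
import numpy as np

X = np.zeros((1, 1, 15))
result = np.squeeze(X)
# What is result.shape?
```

(15,)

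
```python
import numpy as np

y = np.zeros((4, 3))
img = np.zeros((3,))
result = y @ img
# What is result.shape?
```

(4,)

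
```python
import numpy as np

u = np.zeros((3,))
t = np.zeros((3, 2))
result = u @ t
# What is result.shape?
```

(2,)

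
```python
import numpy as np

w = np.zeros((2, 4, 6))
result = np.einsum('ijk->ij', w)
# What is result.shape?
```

(2, 4)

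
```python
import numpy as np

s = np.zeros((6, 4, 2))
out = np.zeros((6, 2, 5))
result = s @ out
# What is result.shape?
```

(6, 4, 5)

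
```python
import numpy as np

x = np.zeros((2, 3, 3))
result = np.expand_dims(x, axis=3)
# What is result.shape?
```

(2, 3, 3, 1)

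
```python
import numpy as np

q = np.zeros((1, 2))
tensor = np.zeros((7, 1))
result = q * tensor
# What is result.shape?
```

(7, 2)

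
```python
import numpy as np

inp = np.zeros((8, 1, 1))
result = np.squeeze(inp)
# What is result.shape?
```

(8,)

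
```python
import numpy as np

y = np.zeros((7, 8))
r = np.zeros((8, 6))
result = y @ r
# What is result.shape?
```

(7, 6)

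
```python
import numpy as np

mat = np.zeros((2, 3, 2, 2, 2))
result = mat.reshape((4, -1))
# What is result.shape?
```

(4, 12)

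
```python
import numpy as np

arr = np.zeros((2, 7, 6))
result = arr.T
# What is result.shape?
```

(6, 7, 2)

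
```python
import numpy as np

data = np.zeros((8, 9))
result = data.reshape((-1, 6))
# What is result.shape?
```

(12, 6)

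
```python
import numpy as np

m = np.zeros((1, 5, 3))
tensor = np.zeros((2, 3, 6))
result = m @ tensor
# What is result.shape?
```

(2, 5, 6)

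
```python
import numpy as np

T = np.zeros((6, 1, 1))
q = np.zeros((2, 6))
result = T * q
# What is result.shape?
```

(6, 2, 6)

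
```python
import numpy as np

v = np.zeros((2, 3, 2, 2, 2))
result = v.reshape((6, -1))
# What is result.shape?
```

(6, 8)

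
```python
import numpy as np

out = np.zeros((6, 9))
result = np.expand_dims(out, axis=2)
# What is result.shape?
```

(6, 9, 1)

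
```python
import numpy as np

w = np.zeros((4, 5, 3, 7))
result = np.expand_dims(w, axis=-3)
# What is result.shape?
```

(4, 5, 1, 3, 7)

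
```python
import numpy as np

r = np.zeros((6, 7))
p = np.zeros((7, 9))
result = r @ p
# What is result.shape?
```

(6, 9)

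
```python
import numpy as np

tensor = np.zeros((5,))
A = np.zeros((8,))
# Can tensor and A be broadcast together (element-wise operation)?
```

No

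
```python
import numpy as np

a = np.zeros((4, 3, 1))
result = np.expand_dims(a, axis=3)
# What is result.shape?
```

(4, 3, 1, 1)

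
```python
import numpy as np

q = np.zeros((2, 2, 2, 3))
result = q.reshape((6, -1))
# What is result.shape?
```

(6, 4)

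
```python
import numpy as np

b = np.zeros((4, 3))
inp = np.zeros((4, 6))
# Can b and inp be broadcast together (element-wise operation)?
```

No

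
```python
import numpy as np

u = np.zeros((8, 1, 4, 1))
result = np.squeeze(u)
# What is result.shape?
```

(8, 4)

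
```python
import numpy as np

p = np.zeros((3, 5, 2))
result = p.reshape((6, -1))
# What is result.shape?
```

(6, 5)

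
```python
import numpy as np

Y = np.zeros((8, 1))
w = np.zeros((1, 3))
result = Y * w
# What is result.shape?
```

(8, 3)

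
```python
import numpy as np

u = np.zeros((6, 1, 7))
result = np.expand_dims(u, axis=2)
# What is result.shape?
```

(6, 1, 1, 7)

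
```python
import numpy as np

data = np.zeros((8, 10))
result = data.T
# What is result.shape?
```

(10, 8)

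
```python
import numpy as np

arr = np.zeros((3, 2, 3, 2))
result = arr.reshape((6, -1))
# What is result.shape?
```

(6, 6)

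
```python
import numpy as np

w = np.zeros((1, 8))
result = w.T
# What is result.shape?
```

(8, 1)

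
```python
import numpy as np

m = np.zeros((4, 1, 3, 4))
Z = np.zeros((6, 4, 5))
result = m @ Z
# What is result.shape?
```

(4, 6, 3, 5)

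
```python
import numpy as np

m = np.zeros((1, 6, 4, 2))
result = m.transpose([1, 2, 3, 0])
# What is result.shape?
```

(6, 4, 2, 1)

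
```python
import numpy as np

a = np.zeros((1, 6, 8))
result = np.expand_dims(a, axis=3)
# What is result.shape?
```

(1, 6, 8, 1)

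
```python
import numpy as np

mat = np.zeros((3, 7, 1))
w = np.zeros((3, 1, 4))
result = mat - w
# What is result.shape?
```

(3, 7, 4)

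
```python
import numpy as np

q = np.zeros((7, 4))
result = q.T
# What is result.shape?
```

(4, 7)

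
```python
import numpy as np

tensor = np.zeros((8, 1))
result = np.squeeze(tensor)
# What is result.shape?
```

(8,)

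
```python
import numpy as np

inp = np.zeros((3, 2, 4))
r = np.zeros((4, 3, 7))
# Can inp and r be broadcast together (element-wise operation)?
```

No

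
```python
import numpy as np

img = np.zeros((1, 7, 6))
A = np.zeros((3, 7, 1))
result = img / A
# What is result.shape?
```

(3, 7, 6)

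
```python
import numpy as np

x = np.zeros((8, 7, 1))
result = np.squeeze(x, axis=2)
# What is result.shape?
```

(8, 7)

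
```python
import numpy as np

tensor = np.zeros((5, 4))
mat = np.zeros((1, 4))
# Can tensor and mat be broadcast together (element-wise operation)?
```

Yes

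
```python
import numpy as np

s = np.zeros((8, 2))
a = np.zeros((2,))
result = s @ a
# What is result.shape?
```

(8,)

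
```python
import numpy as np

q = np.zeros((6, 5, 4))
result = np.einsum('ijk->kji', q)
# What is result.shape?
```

(4, 5, 6)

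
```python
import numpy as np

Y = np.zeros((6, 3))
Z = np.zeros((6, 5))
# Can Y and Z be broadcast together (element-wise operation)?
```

No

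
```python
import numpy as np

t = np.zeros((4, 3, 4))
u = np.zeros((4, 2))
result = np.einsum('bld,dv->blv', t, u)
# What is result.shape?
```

(4, 3, 2)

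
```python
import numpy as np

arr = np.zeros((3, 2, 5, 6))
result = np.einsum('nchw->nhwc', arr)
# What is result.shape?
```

(3, 5, 6, 2)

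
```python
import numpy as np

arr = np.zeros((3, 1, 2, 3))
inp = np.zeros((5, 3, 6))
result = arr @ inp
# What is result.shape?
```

(3, 5, 2, 6)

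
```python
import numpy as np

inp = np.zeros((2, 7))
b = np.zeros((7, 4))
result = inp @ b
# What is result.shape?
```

(2, 4)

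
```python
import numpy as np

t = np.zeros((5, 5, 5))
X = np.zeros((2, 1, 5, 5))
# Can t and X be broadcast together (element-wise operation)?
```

Yes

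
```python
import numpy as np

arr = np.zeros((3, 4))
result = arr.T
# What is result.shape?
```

(4, 3)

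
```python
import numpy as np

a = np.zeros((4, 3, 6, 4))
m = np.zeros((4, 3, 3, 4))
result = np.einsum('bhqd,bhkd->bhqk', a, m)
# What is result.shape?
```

(4, 3, 6, 3)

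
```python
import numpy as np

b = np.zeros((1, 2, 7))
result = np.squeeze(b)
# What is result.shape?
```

(2, 7)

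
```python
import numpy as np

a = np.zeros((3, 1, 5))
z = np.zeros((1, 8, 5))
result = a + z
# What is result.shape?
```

(3, 8, 5)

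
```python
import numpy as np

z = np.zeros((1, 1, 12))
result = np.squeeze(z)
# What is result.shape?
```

(12,)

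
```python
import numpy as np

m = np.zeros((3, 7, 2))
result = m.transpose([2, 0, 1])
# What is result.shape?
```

(2, 3, 7)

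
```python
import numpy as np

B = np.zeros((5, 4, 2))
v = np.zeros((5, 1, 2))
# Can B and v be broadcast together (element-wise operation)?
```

Yes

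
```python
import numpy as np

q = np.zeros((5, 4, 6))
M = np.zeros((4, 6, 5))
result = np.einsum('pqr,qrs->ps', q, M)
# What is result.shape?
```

(5, 5)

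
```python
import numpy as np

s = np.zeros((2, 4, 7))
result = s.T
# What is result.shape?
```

(7, 4, 2)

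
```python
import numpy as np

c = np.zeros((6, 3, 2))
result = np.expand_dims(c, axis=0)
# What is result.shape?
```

(1, 6, 3, 2)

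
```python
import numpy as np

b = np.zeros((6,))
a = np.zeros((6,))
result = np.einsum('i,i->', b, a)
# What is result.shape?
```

()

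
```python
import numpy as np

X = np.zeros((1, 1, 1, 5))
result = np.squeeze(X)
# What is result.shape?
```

(5,)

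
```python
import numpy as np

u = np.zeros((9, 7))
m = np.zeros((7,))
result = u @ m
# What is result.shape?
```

(9,)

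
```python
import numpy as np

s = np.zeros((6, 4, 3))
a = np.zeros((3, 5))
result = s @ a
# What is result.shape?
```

(6, 4, 5)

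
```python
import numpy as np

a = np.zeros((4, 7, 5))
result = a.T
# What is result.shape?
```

(5, 7, 4)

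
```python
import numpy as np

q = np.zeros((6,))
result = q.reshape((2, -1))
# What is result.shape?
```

(2, 3)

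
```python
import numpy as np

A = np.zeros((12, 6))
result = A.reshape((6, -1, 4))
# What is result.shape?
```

(6, 3, 4)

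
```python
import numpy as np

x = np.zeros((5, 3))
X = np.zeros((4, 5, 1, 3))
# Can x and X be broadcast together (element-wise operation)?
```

Yes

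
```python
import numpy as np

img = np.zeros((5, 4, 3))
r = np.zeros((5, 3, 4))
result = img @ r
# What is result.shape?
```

(5, 4, 4)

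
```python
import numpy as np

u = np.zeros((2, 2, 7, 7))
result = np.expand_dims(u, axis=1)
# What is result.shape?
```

(2, 1, 2, 7, 7)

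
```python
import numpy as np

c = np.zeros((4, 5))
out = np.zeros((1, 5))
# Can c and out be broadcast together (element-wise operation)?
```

Yes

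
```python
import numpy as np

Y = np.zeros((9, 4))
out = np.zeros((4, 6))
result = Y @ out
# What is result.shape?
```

(9, 6)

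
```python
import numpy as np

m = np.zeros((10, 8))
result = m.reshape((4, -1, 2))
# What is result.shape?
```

(4, 10, 2)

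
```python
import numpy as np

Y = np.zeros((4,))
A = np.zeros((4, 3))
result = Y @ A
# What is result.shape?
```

(3,)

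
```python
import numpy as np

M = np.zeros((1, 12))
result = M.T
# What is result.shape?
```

(12, 1)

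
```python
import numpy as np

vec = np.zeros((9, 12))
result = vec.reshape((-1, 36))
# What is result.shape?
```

(3, 36)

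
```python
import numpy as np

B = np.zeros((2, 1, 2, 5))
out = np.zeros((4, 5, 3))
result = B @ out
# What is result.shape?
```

(2, 4, 2, 3)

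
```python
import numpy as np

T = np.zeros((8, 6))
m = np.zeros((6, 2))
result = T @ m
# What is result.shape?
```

(8, 2)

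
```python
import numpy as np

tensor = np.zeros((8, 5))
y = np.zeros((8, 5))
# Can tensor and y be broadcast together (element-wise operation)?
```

Yes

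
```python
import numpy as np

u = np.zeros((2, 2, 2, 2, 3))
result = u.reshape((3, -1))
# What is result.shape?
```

(3, 16)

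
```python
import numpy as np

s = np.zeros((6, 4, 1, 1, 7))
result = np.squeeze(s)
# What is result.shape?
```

(6, 4, 7)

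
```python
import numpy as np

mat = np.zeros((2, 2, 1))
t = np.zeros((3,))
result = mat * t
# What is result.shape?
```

(2, 2, 3)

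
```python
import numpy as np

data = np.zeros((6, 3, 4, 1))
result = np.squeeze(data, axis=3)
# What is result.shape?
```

(6, 3, 4)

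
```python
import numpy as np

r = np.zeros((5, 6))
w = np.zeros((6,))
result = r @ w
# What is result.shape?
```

(5,)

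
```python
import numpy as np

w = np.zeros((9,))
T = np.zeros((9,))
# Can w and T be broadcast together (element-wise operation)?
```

Yes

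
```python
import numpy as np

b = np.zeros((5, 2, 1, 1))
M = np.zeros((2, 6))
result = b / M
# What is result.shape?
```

(5, 2, 2, 6)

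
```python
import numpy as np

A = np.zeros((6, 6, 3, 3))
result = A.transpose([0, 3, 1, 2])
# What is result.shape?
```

(6, 3, 6, 3)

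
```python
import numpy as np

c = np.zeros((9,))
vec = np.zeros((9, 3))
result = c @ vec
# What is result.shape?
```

(3,)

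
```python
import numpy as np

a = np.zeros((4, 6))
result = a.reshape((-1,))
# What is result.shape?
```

(24,)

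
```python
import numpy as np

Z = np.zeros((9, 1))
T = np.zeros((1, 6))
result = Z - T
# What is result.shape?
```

(9, 6)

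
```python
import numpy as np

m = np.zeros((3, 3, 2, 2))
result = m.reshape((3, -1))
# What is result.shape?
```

(3, 12)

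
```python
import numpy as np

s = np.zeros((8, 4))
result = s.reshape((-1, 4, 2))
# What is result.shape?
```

(4, 4, 2)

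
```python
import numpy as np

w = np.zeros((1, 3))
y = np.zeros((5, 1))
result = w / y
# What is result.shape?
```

(5, 3)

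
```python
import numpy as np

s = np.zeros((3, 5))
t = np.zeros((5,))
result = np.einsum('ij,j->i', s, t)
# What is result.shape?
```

(3,)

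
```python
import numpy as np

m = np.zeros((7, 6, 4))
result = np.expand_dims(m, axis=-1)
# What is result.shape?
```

(7, 6, 4, 1)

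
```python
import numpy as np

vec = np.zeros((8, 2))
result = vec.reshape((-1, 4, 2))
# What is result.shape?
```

(2, 4, 2)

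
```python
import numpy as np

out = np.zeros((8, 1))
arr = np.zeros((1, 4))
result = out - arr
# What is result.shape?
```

(8, 4)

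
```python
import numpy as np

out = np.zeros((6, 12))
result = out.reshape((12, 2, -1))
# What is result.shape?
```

(12, 2, 3)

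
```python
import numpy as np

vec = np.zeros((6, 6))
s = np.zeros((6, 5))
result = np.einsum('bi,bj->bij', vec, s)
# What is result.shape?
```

(6, 6, 5)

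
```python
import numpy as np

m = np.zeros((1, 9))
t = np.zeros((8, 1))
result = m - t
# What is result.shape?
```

(8, 9)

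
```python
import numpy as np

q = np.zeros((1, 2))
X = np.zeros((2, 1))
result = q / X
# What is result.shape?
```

(2, 2)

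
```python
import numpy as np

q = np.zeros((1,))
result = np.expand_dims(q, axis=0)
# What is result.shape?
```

(1, 1)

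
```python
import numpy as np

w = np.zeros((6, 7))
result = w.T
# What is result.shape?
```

(7, 6)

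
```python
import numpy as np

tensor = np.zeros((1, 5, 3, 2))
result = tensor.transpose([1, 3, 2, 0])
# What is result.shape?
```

(5, 2, 3, 1)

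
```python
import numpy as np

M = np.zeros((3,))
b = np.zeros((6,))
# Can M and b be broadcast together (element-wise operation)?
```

No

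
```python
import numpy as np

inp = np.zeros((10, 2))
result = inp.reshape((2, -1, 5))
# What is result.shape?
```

(2, 2, 5)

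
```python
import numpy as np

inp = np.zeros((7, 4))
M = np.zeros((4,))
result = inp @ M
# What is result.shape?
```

(7,)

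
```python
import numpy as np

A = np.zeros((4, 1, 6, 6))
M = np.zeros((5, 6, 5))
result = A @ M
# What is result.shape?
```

(4, 5, 6, 5)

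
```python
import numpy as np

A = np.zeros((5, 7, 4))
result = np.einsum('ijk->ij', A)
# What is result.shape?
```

(5, 7)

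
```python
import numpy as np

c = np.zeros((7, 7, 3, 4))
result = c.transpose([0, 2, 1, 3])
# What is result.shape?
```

(7, 3, 7, 4)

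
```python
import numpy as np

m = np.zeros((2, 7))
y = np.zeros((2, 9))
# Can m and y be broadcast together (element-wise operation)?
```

No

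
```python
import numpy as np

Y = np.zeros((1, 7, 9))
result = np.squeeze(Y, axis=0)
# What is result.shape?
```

(7, 9)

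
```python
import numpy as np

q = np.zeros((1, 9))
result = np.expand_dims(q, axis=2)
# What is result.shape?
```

(1, 9, 1)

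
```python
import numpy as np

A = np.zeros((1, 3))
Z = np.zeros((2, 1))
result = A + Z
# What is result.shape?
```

(2, 3)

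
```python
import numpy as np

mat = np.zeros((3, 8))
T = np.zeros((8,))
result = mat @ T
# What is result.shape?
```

(3,)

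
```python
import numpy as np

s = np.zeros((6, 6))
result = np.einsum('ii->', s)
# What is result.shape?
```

()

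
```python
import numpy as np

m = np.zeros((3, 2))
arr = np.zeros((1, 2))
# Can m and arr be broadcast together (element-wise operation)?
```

Yes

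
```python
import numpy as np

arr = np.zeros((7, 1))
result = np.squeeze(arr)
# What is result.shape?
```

(7,)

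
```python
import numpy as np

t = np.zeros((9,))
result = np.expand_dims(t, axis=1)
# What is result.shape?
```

(9, 1)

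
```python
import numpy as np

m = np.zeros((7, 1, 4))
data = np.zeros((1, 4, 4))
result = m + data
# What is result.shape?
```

(7, 4, 4)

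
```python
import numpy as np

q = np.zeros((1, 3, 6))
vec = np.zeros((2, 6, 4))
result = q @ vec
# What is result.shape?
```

(2, 3, 4)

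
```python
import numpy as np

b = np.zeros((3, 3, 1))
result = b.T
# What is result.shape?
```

(1, 3, 3)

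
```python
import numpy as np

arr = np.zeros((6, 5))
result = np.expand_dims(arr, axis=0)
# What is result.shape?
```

(1, 6, 5)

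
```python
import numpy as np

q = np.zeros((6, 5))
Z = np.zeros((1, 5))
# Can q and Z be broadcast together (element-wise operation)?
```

Yes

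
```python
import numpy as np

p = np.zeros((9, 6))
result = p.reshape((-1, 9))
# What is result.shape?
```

(6, 9)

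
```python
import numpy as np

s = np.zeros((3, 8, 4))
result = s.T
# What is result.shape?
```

(4, 8, 3)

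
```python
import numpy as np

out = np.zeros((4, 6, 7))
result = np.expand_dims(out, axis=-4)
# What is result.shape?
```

(1, 4, 6, 7)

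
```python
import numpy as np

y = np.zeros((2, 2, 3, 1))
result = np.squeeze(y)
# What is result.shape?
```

(2, 2, 3)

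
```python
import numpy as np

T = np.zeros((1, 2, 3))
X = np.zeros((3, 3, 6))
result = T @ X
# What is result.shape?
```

(3, 2, 6)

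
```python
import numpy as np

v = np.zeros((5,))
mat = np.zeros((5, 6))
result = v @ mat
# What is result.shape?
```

(6,)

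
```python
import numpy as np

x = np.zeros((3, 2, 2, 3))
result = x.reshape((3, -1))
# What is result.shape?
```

(3, 12)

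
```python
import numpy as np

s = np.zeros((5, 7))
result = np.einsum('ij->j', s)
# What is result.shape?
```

(7,)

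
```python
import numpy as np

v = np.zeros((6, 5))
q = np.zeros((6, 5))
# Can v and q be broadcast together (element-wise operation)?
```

Yes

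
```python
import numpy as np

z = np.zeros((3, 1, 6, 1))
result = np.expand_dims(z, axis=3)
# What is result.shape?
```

(3, 1, 6, 1, 1)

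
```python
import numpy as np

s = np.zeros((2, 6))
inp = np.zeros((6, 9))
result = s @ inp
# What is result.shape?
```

(2, 9)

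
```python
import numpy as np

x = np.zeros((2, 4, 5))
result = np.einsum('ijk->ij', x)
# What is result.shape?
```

(2, 4)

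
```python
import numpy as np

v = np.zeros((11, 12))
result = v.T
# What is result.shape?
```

(12, 11)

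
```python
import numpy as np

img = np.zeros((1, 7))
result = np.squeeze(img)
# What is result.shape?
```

(7,)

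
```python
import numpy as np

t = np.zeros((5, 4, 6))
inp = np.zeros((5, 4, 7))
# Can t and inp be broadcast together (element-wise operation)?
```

No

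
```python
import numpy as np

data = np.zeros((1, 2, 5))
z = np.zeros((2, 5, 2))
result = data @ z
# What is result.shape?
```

(2, 2, 2)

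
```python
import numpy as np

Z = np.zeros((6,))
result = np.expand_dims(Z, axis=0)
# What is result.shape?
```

(1, 6)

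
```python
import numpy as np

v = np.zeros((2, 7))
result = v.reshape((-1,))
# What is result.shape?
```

(14,)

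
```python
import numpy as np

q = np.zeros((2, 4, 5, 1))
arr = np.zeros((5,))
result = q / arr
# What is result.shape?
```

(2, 4, 5, 5)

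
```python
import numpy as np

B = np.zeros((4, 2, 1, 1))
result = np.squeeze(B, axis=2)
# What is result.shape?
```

(4, 2, 1)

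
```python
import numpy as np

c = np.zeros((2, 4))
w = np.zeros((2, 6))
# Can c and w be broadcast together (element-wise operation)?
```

No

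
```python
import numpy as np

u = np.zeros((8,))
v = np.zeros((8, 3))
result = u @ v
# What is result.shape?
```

(3,)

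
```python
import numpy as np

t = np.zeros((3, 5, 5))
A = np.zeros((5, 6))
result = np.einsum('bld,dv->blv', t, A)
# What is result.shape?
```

(3, 5, 6)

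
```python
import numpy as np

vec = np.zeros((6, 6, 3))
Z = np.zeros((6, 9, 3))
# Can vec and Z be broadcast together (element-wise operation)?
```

No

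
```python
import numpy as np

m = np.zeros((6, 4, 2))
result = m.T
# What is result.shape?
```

(2, 4, 6)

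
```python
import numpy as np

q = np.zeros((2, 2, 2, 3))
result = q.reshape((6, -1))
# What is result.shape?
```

(6, 4)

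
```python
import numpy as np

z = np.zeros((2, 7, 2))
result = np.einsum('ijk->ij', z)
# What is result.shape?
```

(2, 7)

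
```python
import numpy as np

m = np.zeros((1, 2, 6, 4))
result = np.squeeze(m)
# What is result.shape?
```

(2, 6, 4)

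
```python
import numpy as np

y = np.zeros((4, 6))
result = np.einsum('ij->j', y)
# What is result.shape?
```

(6,)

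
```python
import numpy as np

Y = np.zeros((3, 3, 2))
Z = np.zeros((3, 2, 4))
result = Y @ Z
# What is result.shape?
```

(3, 3, 4)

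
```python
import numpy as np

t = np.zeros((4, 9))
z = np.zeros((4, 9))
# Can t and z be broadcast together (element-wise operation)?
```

Yes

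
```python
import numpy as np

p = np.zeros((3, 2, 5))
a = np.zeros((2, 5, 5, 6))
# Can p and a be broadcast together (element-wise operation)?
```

No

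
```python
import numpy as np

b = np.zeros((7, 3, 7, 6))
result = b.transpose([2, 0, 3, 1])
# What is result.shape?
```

(7, 7, 6, 3)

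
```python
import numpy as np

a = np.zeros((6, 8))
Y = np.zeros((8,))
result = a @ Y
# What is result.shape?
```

(6,)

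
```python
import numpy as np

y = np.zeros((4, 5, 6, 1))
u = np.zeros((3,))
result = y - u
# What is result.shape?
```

(4, 5, 6, 3)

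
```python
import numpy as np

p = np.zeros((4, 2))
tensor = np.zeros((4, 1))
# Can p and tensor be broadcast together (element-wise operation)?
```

Yes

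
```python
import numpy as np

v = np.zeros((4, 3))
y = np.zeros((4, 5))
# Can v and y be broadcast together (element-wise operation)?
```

No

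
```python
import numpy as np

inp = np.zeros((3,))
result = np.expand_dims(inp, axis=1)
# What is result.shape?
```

(3, 1)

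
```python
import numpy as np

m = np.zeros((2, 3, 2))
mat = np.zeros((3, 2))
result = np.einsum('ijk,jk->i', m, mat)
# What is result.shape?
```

(2,)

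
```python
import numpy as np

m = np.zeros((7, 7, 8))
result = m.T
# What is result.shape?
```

(8, 7, 7)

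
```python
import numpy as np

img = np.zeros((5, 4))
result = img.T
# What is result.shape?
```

(4, 5)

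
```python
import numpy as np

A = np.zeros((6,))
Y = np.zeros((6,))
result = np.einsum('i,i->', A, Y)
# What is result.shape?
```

()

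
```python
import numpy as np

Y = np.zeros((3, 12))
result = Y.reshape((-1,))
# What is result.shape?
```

(36,)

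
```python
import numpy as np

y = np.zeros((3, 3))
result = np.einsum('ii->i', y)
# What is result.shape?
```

(3,)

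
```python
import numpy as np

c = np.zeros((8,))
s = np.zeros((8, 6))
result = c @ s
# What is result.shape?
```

(6,)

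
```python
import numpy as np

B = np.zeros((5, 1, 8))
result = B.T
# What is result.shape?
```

(8, 1, 5)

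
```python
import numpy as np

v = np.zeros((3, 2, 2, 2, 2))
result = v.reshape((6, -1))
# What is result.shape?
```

(6, 8)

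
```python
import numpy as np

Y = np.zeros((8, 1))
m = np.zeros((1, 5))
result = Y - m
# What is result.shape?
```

(8, 5)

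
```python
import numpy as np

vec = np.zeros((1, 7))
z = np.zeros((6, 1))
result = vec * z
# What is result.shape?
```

(6, 7)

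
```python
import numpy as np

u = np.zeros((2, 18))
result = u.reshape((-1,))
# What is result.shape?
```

(36,)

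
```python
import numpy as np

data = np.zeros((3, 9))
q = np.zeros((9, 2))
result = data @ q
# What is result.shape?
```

(3, 2)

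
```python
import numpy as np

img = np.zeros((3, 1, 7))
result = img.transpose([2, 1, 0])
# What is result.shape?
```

(7, 1, 3)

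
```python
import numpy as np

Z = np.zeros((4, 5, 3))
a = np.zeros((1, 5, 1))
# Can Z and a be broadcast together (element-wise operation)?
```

Yes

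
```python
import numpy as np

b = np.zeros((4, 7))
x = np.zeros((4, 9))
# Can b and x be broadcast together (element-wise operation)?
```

No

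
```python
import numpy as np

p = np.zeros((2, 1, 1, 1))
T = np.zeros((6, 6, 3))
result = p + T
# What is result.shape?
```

(2, 6, 6, 3)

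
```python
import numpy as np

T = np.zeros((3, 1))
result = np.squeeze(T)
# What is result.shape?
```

(3,)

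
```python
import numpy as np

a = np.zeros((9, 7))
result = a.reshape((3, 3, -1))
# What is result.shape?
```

(3, 3, 7)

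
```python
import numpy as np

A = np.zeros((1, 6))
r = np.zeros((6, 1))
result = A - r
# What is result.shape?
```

(6, 6)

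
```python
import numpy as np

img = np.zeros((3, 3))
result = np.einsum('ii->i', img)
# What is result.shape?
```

(3,)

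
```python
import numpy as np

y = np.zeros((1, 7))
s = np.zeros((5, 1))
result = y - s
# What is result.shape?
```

(5, 7)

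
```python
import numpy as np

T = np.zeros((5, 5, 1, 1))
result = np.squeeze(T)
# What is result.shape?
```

(5, 5)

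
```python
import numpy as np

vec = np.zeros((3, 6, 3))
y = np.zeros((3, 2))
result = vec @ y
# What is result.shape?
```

(3, 6, 2)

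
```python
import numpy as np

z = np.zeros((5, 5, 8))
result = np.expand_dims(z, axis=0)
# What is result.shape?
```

(1, 5, 5, 8)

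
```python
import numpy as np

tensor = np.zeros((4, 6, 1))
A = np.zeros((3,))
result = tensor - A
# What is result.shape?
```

(4, 6, 3)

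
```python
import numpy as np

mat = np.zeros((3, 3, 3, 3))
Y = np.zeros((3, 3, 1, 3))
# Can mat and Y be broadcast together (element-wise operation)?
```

Yes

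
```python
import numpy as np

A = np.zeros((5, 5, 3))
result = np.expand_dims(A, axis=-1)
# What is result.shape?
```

(5, 5, 3, 1)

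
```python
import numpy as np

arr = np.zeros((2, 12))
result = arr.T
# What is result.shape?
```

(12, 2)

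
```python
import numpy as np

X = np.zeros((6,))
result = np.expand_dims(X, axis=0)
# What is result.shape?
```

(1, 6)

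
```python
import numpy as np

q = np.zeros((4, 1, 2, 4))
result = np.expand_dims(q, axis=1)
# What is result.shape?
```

(4, 1, 1, 2, 4)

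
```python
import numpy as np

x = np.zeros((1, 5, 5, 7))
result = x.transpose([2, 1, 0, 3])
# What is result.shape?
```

(5, 5, 1, 7)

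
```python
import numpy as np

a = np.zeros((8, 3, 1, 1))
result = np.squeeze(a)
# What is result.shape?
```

(8, 3)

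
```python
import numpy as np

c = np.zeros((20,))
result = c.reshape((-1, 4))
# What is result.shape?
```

(5, 4)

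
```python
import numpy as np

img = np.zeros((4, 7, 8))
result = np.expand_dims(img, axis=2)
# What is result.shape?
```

(4, 7, 1, 8)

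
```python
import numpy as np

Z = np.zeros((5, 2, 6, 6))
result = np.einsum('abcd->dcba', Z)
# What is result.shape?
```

(6, 6, 2, 5)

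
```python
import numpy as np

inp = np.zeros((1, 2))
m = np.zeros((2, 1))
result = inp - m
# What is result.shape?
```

(2, 2)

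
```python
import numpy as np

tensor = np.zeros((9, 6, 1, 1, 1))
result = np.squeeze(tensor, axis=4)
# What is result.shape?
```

(9, 6, 1, 1)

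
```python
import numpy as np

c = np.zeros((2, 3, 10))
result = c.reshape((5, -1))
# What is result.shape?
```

(5, 12)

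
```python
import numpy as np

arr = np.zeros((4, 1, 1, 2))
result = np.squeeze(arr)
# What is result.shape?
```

(4, 2)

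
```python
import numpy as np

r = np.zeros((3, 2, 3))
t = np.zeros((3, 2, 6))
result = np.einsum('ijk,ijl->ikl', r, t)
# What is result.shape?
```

(3, 3, 6)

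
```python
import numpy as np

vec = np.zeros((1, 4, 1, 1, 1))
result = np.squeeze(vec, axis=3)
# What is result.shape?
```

(1, 4, 1, 1)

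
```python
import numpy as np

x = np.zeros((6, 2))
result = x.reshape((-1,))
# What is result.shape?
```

(12,)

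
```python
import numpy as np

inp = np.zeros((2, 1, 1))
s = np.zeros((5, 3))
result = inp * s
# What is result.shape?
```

(2, 5, 3)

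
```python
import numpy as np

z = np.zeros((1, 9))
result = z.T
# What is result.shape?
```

(9, 1)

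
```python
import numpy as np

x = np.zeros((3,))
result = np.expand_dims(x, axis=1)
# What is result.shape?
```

(3, 1)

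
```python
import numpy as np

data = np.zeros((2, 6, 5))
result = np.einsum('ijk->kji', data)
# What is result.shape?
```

(5, 6, 2)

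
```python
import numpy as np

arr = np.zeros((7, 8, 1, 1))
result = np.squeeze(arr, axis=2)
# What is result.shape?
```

(7, 8, 1)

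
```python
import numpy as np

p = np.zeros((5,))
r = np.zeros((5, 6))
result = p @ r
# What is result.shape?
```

(6,)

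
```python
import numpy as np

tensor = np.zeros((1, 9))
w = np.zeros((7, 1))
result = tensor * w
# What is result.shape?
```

(7, 9)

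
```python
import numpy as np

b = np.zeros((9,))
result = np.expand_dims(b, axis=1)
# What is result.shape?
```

(9, 1)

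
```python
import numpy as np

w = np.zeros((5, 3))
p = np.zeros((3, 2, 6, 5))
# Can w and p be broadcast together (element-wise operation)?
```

No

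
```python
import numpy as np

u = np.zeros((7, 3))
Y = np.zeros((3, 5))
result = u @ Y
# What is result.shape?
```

(7, 5)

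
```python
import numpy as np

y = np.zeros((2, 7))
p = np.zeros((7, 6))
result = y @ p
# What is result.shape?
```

(2, 6)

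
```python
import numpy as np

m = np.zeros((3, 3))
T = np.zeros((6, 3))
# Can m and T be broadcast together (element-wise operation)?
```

No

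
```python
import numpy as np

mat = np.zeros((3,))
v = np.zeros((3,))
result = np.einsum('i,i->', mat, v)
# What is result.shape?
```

()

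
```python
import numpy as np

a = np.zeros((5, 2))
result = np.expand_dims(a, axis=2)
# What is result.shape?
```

(5, 2, 1)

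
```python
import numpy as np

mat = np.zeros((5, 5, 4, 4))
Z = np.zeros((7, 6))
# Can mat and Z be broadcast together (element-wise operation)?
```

No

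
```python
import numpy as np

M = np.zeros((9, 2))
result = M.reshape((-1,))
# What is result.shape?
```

(18,)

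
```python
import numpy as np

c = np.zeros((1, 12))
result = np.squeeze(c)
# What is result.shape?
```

(12,)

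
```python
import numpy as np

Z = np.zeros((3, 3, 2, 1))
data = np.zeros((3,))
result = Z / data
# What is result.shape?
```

(3, 3, 2, 3)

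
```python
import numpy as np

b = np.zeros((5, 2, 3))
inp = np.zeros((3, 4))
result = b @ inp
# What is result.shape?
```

(5, 2, 4)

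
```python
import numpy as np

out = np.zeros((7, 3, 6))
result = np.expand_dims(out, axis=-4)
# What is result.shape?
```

(1, 7, 3, 6)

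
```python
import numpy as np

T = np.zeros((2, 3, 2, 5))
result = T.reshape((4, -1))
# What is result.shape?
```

(4, 15)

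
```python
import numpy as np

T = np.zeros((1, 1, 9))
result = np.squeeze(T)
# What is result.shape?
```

(9,)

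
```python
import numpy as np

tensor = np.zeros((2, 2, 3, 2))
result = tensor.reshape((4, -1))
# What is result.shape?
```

(4, 6)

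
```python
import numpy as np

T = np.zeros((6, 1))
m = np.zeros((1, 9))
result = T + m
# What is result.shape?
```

(6, 9)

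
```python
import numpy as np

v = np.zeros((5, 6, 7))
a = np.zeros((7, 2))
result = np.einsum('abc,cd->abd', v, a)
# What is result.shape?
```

(5, 6, 2)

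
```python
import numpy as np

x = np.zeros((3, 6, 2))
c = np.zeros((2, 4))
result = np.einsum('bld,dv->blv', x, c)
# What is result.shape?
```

(3, 6, 4)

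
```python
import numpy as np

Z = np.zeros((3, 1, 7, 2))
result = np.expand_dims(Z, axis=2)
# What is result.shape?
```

(3, 1, 1, 7, 2)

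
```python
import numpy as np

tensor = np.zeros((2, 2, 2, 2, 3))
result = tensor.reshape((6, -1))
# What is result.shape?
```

(6, 8)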